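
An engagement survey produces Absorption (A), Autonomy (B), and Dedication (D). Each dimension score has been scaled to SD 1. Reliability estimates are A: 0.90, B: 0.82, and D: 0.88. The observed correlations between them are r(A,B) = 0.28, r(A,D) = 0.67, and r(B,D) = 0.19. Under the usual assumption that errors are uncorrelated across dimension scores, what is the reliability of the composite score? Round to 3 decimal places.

0.924

Var(A+B+D) = 3 + 2·[0.28 + 0.67 + 0.19] = 3 + 2.28 = 5.28.
With uncorrelated errors the cross-covariances are all true-score covariance, so they carry over unchanged; only the diagonal terms shrink to ρᵢσᵢ².
True-score variance = [0.90 + 0.82 + 0.88] + 2.28 = 2.6 + 2.28 = 4.88.
Reliability = 4.88 / 5.28 = 0.924.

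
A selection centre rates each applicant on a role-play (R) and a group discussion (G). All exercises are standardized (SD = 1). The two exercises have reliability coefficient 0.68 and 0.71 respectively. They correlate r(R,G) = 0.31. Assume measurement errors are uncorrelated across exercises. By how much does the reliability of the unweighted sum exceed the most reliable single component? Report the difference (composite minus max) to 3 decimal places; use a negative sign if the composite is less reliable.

0.057

Var(sum) = 2 + 0.62 = 2.62; true-score variance = 1.39 + 0.62 = 2.01; composite reliability = 0.7672.
Max component reliability = 0.7100.
Difference = 0.7672 − 0.7100 = 0.057.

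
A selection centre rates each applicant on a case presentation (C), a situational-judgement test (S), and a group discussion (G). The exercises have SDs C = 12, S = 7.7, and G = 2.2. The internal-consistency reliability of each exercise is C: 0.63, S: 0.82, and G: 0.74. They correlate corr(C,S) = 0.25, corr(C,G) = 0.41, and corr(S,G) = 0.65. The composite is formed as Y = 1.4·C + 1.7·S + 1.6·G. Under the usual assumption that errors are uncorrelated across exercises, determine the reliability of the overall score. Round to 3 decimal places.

0.798

Var(Y) = 1.4²·12² + 1.7²·7.7² + 1.6²·2.2² + 2·[2.38·12·7.7·0.25 + 2.24·12·2.2·0.41 + 2.72·7.7·2.2·0.65] = 465.978 + 218.347 = 684.326.
Under uncorrelated errors the observed covariances equal the true-score covariances, so only the own-variance terms attenuate.
True-score variance = [1.4²·12²·0.63 + 1.7²·7.7²·0.82 + 1.6²·2.2²·0.74] + 218.347 = 327.486 + 218.347 = 545.833.
Reliability = 545.833 / 684.326 = 0.798.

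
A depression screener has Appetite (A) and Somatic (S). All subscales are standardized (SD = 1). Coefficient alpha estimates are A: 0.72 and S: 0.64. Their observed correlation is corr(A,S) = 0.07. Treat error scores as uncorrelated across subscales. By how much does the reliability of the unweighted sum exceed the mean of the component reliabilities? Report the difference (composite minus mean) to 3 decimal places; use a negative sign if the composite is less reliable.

0.021

Var(sum) = 2 + 0.14 = 2.14; true-score variance = 1.36 + 0.14 = 1.5; composite reliability = 0.7009.
Mean component reliability = 0.6800.
Difference = 0.7009 − 0.6800 = 0.021.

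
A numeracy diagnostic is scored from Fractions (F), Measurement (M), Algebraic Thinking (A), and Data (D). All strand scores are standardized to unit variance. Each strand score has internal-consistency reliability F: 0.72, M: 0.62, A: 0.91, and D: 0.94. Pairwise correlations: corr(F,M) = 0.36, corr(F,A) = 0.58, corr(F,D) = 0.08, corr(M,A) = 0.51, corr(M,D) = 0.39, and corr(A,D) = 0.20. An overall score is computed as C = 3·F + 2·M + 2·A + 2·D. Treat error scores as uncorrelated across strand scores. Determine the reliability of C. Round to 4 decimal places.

0.8896

Var(C) = 3² + 2² + 2² + 2² + 2·[6·0.36 + 6·0.58 + 6·0.08 + 4·0.51 + 4·0.39 + 4·0.20] = 21 + 21.04 = 42.04.
Under uncorrelated errors the observed covariances equal the true-score covariances, so only the own-variance terms attenuate.
True-score variance = [3²·0.72 + 2²·0.62 + 2²·0.91 + 2²·0.94] + 21.04 = 16.36 + 21.04 = 37.4.
Reliability = 37.4 / 42.04 = 0.8896.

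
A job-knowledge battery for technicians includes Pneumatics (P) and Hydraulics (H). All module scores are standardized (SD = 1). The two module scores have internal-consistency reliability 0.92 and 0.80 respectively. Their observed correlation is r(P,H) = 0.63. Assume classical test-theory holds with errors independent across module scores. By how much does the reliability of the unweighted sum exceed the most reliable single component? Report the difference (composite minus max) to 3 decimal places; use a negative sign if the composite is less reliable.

-0.006

Var(sum) = 2 + 1.26 = 3.26; true-score variance = 1.72 + 1.26 = 2.98; composite reliability = 0.9141.
Max component reliability = 0.9200.
Difference = 0.9141 − 0.9200 = -0.006.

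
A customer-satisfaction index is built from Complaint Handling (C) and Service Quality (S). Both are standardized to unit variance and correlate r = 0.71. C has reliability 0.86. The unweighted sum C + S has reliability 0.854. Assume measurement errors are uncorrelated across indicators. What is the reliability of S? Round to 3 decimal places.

0.641

Var(C+S) = 2 + 2·0.71 = 3.420.
True-score variance = ρ_C + ρ_S + 2·0.71, so 0.854 = (0.86 + ρ_S + 1.42) / 3.420.
ρ_S = 0.854·3.420 − 0.86 − 1.42 = 0.641.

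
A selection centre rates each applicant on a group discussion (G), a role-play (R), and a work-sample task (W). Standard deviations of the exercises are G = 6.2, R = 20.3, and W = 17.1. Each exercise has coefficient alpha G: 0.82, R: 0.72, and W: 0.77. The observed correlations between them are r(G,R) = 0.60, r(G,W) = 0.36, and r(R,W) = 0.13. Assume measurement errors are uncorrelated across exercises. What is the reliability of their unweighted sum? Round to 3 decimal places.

Var(G+R+W) = 6.2² + 20.3² + 17.1² + 2·[6.2·20.3·0.60 + 6.2·17.1·0.36 + 20.3·17.1·0.13] = 742.94 + 317.62 = 1060.56.
Because errors are independent across components, Cov(Tᵢ,Tⱼ) = Cov(Xᵢ,Xⱼ); the off-diagonal part of the true-score variance is the same as above.
True-score variance = [6.2²·0.82 + 20.3²·0.72 + 17.1²·0.77] + 317.62 = 553.381 + 317.62 = 871.002.
Reliability = 871.002 / 1060.56 = 0.821.

0.821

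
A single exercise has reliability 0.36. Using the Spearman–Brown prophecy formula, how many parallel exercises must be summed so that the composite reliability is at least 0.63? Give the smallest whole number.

k ≥ ρ*(1−ρ₁)/(ρ₁(1−ρ*)) = 0.63·0.64 / (0.36·0.37) = 3.027.
Smallest integer k = 4.

4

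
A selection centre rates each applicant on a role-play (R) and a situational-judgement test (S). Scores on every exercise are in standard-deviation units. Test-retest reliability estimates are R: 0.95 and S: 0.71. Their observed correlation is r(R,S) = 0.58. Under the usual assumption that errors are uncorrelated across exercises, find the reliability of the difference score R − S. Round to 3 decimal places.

0.595

Var(R−S) = 1 + 1 − 2·0.58 = 2 − 1.16 = 0.84.
Under uncorrelated errors the observed covariances equal the true-score covariances, so only the own-variance terms attenuate.
True-score variance = [0.95 + 0.71] − 1.16 = 1.66 − 1.16 = 0.5.
Reliability = 0.5 / 0.84 = 0.595.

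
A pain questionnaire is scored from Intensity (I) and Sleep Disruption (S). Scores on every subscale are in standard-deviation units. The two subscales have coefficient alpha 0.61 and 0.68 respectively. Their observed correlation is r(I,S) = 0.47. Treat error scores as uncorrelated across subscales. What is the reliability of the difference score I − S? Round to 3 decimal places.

0.330

Var(I−S) = 1 + 1 − 2·0.47 = 2 − 0.94 = 1.06.
Because errors are independent across components, Cov(Tᵢ,Tⱼ) = Cov(Xᵢ,Xⱼ); the off-diagonal part of the true-score variance is the same as above.
True-score variance = [0.61 + 0.68] − 0.94 = 1.29 − 0.94 = 0.35.
Reliability = 0.35 / 1.06 = 0.330.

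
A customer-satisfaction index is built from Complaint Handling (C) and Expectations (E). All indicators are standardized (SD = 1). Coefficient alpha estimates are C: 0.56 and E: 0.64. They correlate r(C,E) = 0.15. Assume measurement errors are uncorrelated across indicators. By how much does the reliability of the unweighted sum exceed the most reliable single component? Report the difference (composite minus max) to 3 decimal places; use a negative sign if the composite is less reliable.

Var(sum) = 2 + 0.3 = 2.3; true-score variance = 1.2 + 0.3 = 1.5; composite reliability = 0.6522.
Max component reliability = 0.6400.
Difference = 0.6522 − 0.6400 = 0.012.

0.012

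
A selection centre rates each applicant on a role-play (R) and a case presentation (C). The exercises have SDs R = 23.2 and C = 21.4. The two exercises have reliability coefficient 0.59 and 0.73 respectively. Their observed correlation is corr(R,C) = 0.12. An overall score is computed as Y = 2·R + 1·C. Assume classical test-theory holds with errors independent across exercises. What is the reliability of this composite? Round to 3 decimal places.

0.647

Var(Y) = 2²·23.2² + 21.4² + 2·[2·23.2·21.4·0.12] = 2610.92 + 238.31 = 2849.23.
With uncorrelated errors the cross-covariances are all true-score covariance, so they carry over unchanged; only the diagonal terms shrink to ρᵢσᵢ².
True-score variance = [2²·23.2²·0.59 + 21.4²·0.73] + 238.31 = 1604.56 + 238.31 = 1842.87.
Reliability = 1842.87 / 2849.23 = 0.647.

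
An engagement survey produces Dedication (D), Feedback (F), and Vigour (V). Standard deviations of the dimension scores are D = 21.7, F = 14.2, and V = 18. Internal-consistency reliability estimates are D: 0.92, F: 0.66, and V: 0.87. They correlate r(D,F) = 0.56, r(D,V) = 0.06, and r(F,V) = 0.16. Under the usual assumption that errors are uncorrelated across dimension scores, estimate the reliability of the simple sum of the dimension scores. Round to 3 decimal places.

0.899

Var(D+F+V) = 21.7² + 14.2² + 18² + 2·[21.7·14.2·0.56 + 21.7·18·0.06 + 14.2·18·0.16] = 996.53 + 473.781 = 1470.31.
Because errors are independent across components, Cov(Tᵢ,Tⱼ) = Cov(Xᵢ,Xⱼ); the off-diagonal part of the true-score variance is the same as above.
True-score variance = [21.7²·0.92 + 14.2²·0.66 + 18²·0.87] + 473.781 = 848.181 + 473.781 = 1321.96.
Reliability = 1321.96 / 1470.31 = 0.899.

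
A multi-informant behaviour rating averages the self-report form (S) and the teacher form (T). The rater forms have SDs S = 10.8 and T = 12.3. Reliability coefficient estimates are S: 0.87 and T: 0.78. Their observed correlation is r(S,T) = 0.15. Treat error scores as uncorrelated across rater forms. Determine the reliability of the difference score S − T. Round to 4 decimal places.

Var(S−T) = 10.8² + 12.3² − 2·10.8·12.3·0.15 = 267.93 − 39.852 = 228.078.
Because errors are independent across components, Cov(Tᵢ,Tⱼ) = Cov(Xᵢ,Xⱼ); the off-diagonal part of the true-score variance is the same as above.
True-score variance = [10.8²·0.87 + 12.3²·0.78] − 39.852 = 219.483 − 39.852 = 179.631.
Reliability = 179.631 / 228.078 = 0.7876.

0.7876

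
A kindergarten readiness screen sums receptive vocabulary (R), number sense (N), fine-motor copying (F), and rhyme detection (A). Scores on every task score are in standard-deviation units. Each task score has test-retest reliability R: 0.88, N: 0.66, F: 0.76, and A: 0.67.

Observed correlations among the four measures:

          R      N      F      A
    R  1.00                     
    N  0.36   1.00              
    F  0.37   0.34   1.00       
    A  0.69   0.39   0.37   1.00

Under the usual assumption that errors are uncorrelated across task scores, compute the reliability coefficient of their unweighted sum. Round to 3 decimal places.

Var(R+N+F+A) = 4 + 2·[0.36 + 0.37 + 0.69 + 0.34 + 0.39 + 0.37] = 4 + 5.04 = 9.04.
Under uncorrelated errors the observed covariances equal the true-score covariances, so only the own-variance terms attenuate.
True-score variance = [0.88 + 0.66 + 0.76 + 0.67] + 5.04 = 2.97 + 5.04 = 8.01.
Reliability = 8.01 / 9.04 = 0.886.

0.886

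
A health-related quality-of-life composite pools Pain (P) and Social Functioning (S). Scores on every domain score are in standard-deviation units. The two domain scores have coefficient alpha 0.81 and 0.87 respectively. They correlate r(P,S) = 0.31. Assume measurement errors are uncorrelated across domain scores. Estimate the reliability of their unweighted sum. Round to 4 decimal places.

0.8779

Var(P+S) = 2 + 2·[0.31] = 2 + 0.62 = 2.62.
Because errors are independent across components, Cov(Tᵢ,Tⱼ) = Cov(Xᵢ,Xⱼ); the off-diagonal part of the true-score variance is the same as above.
True-score variance = [0.81 + 0.87] + 0.62 = 1.68 + 0.62 = 2.3.
Reliability = 2.3 / 2.62 = 0.8779.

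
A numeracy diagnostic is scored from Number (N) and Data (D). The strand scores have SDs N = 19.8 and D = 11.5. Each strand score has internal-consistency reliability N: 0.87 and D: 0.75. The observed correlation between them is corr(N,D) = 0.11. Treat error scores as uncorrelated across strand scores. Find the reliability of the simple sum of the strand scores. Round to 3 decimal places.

0.854

Var(N+D) = 19.8² + 11.5² + 2·[19.8·11.5·0.11] = 524.29 + 50.094 = 574.384.
Under uncorrelated errors the observed covariances equal the true-score covariances, so only the own-variance terms attenuate.
True-score variance = [19.8²·0.87 + 11.5²·0.75] + 50.094 = 440.262 + 50.094 = 490.356.
Reliability = 490.356 / 574.384 = 0.854.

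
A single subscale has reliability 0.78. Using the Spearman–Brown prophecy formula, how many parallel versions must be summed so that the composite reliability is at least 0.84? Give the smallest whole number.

2

k ≥ ρ*(1−ρ₁)/(ρ₁(1−ρ*)) = 0.84·0.22 / (0.78·0.16) = 1.481.
Smallest integer k = 2.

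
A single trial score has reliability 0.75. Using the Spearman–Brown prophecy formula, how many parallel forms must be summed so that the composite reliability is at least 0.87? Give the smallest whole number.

k ≥ ρ*(1−ρ₁)/(ρ₁(1−ρ*)) = 0.87·0.25 / (0.75·0.13) = 2.231.
Smallest integer k = 3.

3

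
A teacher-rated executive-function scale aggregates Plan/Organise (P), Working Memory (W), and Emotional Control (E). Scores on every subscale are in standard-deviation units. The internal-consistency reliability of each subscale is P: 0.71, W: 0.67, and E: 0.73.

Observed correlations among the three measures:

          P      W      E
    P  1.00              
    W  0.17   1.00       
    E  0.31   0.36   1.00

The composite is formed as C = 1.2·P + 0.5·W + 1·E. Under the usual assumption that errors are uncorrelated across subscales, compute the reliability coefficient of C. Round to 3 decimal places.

Var(C) = 1.2² + 0.5² + 1 + 2·[0.6·0.17 + 1.2·0.31 + 0.5·0.36] = 2.69 + 1.308 = 3.998.
With uncorrelated errors the cross-covariances are all true-score covariance, so they carry over unchanged; only the diagonal terms shrink to ρᵢσᵢ².
True-score variance = [1.2²·0.71 + 0.5²·0.67 + 0.73] + 1.308 = 1.9199 + 1.308 = 3.2279.
Reliability = 3.2279 / 3.998 = 0.807.

0.807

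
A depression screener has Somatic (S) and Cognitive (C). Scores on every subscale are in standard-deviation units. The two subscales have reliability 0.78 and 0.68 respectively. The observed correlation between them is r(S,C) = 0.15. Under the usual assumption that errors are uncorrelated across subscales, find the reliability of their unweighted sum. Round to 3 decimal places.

0.765

Var(S+C) = 2 + 2·[0.15] = 2 + 0.3 = 2.3.
Because errors are independent across components, Cov(Tᵢ,Tⱼ) = Cov(Xᵢ,Xⱼ); the off-diagonal part of the true-score variance is the same as above.
True-score variance = [0.78 + 0.68] + 0.3 = 1.46 + 0.3 = 1.76.
Reliability = 1.76 / 2.3 = 0.765.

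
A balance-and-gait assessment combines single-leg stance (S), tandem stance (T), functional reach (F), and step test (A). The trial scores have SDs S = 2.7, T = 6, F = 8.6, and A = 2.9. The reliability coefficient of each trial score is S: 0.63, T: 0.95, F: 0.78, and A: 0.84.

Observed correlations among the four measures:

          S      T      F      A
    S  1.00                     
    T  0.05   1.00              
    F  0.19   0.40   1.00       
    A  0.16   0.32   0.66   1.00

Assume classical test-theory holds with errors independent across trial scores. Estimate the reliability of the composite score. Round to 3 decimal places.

Var(S+T+F+A) = 2.7² + 6² + 8.6² + 2.9² + 2·[2.7·6·0.05 + 2.7·8.6·0.19 + 2.7·2.9·0.16 + 6·8.6·0.40 + 6·2.9·0.32 + 8.6·2.9·0.66] = 125.66 + 98.286 = 223.946.
Because errors are independent across components, Cov(Tᵢ,Tⱼ) = Cov(Xᵢ,Xⱼ); the off-diagonal part of the true-score variance is the same as above.
True-score variance = [2.7²·0.63 + 6²·0.95 + 8.6²·0.78 + 2.9²·0.84] + 98.286 = 103.546 + 98.286 = 201.832.
Reliability = 201.832 / 223.946 = 0.901.

0.901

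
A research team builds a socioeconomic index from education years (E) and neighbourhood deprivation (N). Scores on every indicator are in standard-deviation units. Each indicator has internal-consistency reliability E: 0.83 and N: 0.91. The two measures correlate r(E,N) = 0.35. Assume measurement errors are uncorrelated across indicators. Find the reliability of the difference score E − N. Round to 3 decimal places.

0.800

Var(E−N) = 1 + 1 − 2·0.35 = 2 − 0.7 = 1.3.
With uncorrelated errors the cross-covariances are all true-score covariance, so they carry over unchanged; only the diagonal terms shrink to ρᵢσᵢ².
True-score variance = [0.83 + 0.91] − 0.7 = 1.74 − 0.7 = 1.04.
Reliability = 1.04 / 1.3 = 0.800.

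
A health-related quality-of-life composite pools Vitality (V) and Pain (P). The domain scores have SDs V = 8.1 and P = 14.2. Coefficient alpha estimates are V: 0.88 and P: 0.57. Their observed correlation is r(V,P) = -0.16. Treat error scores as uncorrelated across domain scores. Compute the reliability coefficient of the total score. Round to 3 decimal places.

0.590

Var(V+P) = 8.1² + 14.2² + 2·[8.1·14.2·(-0.16)] = 267.25 − 36.8064 = 230.444.
Because errors are independent across components, Cov(Tᵢ,Tⱼ) = Cov(Xᵢ,Xⱼ); the off-diagonal part of the true-score variance is the same as above.
True-score variance = [8.1²·0.88 + 14.2²·0.57] − 36.8064 = 172.672 − 36.8064 = 135.865.
Reliability = 135.865 / 230.444 = 0.590.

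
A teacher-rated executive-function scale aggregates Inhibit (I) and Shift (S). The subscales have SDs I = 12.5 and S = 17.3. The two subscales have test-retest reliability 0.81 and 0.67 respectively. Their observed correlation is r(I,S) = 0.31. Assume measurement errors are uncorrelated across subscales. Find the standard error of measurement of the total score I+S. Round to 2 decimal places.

Var(total) = 455.54 + 134.075 = 589.615.
True-score variance = 327.087 + 134.075 = 461.162, so reliability = 0.7821.
Error variance = 589.615 − 461.162 = 128.453; SEM = √128.453 = 11.33.

11.33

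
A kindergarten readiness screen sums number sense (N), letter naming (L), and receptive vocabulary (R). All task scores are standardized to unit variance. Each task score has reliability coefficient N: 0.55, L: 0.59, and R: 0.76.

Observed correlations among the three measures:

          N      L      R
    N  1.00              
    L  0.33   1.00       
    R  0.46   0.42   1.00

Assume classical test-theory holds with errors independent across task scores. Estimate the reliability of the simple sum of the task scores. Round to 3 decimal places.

Var(N+L+R) = 3 + 2·[0.33 + 0.46 + 0.42] = 3 + 2.42 = 5.42.
Because errors are independent across components, Cov(Tᵢ,Tⱼ) = Cov(Xᵢ,Xⱼ); the off-diagonal part of the true-score variance is the same as above.
True-score variance = [0.55 + 0.59 + 0.76] + 2.42 = 1.9 + 2.42 = 4.32.
Reliability = 4.32 / 5.42 = 0.797.

0.797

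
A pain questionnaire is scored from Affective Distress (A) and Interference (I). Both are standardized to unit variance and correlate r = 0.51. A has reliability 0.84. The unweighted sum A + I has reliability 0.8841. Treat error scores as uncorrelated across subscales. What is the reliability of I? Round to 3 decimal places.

Var(A+I) = 2 + 2·0.51 = 3.020.
True-score variance = ρ_A + ρ_I + 2·0.51, so 0.8841 = (0.84 + ρ_I + 1.02) / 3.020.
ρ_I = 0.8841·3.020 − 0.84 − 1.02 = 0.810.

0.810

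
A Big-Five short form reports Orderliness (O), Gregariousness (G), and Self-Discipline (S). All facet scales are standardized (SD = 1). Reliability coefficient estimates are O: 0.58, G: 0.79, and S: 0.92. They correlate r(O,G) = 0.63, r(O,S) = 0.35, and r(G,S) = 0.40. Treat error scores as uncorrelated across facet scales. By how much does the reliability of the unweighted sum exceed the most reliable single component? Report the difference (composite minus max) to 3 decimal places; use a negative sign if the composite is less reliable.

Var(sum) = 3 + 2.76 = 5.76; true-score variance = 2.29 + 2.76 = 5.05; composite reliability = 0.8767.
Max component reliability = 0.9200.
Difference = 0.8767 − 0.9200 = -0.043.

-0.043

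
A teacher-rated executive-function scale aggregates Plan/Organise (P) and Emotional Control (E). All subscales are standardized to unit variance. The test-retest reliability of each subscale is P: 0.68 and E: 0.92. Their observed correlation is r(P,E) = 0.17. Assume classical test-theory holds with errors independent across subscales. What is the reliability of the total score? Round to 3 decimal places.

Var(P+E) = 2 + 2·[0.17] = 2 + 0.34 = 2.34.
Under uncorrelated errors the observed covariances equal the true-score covariances, so only the own-variance terms attenuate.
True-score variance = [0.68 + 0.92] + 0.34 = 1.6 + 0.34 = 1.94.
Reliability = 1.94 / 2.34 = 0.829.

0.829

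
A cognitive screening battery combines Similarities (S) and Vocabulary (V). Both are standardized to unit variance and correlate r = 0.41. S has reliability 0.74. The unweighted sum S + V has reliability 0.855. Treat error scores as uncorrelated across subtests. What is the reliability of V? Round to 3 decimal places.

Var(S+V) = 2 + 2·0.41 = 2.820.
True-score variance = ρ_S + ρ_V + 2·0.41, so 0.855 = (0.74 + ρ_V + 0.82) / 2.820.
ρ_V = 0.855·2.820 − 0.74 − 0.82 = 0.851.

0.851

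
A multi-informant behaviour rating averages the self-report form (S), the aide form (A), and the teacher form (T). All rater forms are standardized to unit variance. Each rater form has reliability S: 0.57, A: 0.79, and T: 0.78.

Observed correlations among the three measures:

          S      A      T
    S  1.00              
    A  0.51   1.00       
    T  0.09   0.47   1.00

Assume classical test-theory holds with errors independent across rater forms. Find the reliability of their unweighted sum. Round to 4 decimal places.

0.8327

Var(S+A+T) = 3 + 2·[0.51 + 0.09 + 0.47] = 3 + 2.14 = 5.14.
With uncorrelated errors the cross-covariances are all true-score covariance, so they carry over unchanged; only the diagonal terms shrink to ρᵢσᵢ².
True-score variance = [0.57 + 0.79 + 0.78] + 2.14 = 2.14 + 2.14 = 4.28.
Reliability = 4.28 / 5.14 = 0.8327.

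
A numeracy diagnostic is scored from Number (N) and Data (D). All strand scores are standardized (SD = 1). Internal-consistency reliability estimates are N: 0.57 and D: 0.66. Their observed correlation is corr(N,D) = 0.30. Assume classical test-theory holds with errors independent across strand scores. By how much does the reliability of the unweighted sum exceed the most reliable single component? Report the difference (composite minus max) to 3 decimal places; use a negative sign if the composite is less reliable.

0.044

Var(sum) = 2 + 0.6 = 2.6; true-score variance = 1.23 + 0.6 = 1.83; composite reliability = 0.7038.
Max component reliability = 0.6600.
Difference = 0.7038 − 0.6600 = 0.044.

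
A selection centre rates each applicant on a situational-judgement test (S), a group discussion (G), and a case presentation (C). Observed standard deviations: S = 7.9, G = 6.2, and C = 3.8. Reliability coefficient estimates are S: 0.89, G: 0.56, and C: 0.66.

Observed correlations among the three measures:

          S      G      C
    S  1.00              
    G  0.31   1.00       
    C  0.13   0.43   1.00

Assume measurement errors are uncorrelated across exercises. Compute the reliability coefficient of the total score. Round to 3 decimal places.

Var(S+G+C) = 7.9² + 6.2² + 3.8² + 2·[7.9·6.2·0.31 + 7.9·3.8·0.13 + 6.2·3.8·0.43] = 115.29 + 58.4344 = 173.724.
Because errors are independent across components, Cov(Tᵢ,Tⱼ) = Cov(Xᵢ,Xⱼ); the off-diagonal part of the true-score variance is the same as above.
True-score variance = [7.9²·0.89 + 6.2²·0.56 + 3.8²·0.66] + 58.4344 = 86.6017 + 58.4344 = 145.036.
Reliability = 145.036 / 173.724 = 0.835.

0.835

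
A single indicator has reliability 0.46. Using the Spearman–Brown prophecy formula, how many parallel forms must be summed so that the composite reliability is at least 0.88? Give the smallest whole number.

9

k ≥ ρ*(1−ρ₁)/(ρ₁(1−ρ*)) = 0.88·0.54 / (0.46·0.12) = 8.609.
Smallest integer k = 9.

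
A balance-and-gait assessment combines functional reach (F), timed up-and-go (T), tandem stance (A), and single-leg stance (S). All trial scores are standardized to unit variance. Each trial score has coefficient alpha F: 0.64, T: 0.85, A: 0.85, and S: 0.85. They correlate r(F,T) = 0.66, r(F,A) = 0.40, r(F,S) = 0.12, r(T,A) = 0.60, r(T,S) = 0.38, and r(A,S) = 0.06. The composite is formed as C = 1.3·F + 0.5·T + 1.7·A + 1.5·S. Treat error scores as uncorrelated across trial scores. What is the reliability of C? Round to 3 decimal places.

0.883

Var(C) = 1.3² + 0.5² + 1.7² + 1.5² + 2·[0.65·0.66 + 2.21·0.40 + 1.95·0.12 + 0.85·0.60 + 0.75·0.38 + 2.55·0.06] = 7.08 + 4.99 = 12.07.
Under uncorrelated errors the observed covariances equal the true-score covariances, so only the own-variance terms attenuate.
True-score variance = [1.3²·0.64 + 0.5²·0.85 + 1.7²·0.85 + 1.5²·0.85] + 4.99 = 5.6631 + 4.99 = 10.6531.
Reliability = 10.6531 / 12.07 = 0.883.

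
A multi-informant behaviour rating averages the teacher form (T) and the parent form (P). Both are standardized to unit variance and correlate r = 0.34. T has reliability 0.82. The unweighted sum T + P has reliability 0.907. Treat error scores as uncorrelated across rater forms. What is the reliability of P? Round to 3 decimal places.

Var(T+P) = 2 + 2·0.34 = 2.680.
True-score variance = ρ_T + ρ_P + 2·0.34, so 0.907 = (0.82 + ρ_P + 0.68) / 2.680.
ρ_P = 0.907·2.680 − 0.82 − 0.68 = 0.931.

0.931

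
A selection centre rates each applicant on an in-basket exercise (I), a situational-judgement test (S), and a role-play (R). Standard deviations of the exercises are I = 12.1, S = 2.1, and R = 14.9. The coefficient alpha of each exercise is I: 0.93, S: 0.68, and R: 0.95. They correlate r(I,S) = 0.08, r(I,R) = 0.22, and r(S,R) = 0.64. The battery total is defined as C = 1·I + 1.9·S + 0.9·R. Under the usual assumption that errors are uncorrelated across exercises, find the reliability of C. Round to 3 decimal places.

0.950

Var(C) = 12.1² + 1.9²·2.1² + 0.9²·14.9² + 2·[1.9·12.1·2.1·0.08 + 0.9·12.1·14.9·0.22 + 1.71·2.1·14.9·0.64] = 342.158 + 147.607 = 489.765.
Because errors are independent across components, Cov(Tᵢ,Tⱼ) = Cov(Xᵢ,Xⱼ); the off-diagonal part of the true-score variance is the same as above.
True-score variance = [12.1²·0.93 + 1.9²·2.1²·0.68 + 0.9²·14.9²·0.95] + 147.607 = 317.824 + 147.607 = 465.431.
Reliability = 465.431 / 489.765 = 0.950.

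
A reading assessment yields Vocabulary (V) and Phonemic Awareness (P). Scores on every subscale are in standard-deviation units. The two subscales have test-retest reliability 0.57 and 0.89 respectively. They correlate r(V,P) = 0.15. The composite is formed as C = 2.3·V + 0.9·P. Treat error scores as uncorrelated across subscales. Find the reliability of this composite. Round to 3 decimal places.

Var(C) = 2.3² + 0.9² + 2·[2.07·0.15] = 6.1 + 0.621 = 6.721.
Under uncorrelated errors the observed covariances equal the true-score covariances, so only the own-variance terms attenuate.
True-score variance = [2.3²·0.57 + 0.9²·0.89] + 0.621 = 3.7362 + 0.621 = 4.3572.
Reliability = 4.3572 / 6.721 = 0.648.

0.648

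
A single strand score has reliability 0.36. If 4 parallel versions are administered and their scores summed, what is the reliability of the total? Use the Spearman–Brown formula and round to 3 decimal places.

0.692

ρ_k = kρ / (1 + (k−1)ρ) = 4·0.36 / (1 + 3·0.36) = 1.440 / 2.080 = 0.692.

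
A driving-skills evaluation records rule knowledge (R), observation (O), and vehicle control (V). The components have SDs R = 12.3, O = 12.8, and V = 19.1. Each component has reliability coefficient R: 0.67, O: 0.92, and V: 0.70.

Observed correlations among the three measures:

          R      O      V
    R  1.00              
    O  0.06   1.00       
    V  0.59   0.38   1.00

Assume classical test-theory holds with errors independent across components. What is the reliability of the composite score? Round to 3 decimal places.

0.852

Var(R+O+V) = 12.3² + 12.8² + 19.1² + 2·[12.3·12.8·0.06 + 12.3·19.1·0.59 + 12.8·19.1·0.38] = 679.94 + 481.915 = 1161.86.
Under uncorrelated errors the observed covariances equal the true-score covariances, so only the own-variance terms attenuate.
True-score variance = [12.3²·0.67 + 12.8²·0.92 + 19.1²·0.70] + 481.915 = 507.464 + 481.915 = 989.379.
Reliability = 989.379 / 1161.86 = 0.852.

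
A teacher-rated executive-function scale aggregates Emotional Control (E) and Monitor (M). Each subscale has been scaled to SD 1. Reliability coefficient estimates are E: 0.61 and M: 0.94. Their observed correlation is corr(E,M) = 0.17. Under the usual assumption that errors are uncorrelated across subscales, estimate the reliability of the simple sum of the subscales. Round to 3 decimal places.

0.808

Var(E+M) = 2 + 2·[0.17] = 2 + 0.34 = 2.34.
Because errors are independent across components, Cov(Tᵢ,Tⱼ) = Cov(Xᵢ,Xⱼ); the off-diagonal part of the true-score variance is the same as above.
True-score variance = [0.61 + 0.94] + 0.34 = 1.55 + 0.34 = 1.89.
Reliability = 1.89 / 2.34 = 0.808.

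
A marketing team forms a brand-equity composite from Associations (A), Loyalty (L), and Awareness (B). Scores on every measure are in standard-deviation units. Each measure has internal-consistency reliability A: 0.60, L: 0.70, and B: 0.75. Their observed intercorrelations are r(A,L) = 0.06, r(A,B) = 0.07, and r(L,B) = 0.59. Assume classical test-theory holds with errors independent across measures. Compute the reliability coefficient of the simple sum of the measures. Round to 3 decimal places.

0.786

Var(A+L+B) = 3 + 2·[0.06 + 0.07 + 0.59] = 3 + 1.44 = 4.44.
Because errors are independent across components, Cov(Tᵢ,Tⱼ) = Cov(Xᵢ,Xⱼ); the off-diagonal part of the true-score variance is the same as above.
True-score variance = [0.60 + 0.70 + 0.75] + 1.44 = 2.05 + 1.44 = 3.49.
Reliability = 3.49 / 4.44 = 0.786.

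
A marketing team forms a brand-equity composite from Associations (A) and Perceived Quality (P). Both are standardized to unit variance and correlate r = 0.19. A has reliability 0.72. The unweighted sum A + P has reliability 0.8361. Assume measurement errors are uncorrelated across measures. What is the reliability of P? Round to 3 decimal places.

0.890

Var(A+P) = 2 + 2·0.19 = 2.380.
True-score variance = ρ_A + ρ_P + 2·0.19, so 0.8361 = (0.72 + ρ_P + 0.38) / 2.380.
ρ_P = 0.8361·2.380 − 0.72 − 0.38 = 0.890.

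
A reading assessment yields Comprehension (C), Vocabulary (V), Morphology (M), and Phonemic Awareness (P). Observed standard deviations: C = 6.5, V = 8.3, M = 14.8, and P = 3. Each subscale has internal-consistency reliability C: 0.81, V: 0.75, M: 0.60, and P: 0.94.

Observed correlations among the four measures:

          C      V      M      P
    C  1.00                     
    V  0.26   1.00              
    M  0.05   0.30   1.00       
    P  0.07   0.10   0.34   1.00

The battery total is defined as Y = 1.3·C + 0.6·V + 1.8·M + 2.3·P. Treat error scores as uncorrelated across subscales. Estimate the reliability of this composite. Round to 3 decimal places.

0.726

Var(Y) = 1.3²·6.5² + 0.6²·8.3² + 1.8²·14.8² + 2.3²·3² + 2·[0.78·6.5·8.3·0.26 + 2.34·6.5·14.8·0.05 + 2.99·6.5·3·0.07 + 1.08·8.3·14.8·0.30 + 1.38·8.3·3·0.10 + 4.14·14.8·3·0.34] = 853.503 + 264.023 = 1117.53.
With uncorrelated errors the cross-covariances are all true-score covariance, so they carry over unchanged; only the diagonal terms shrink to ρᵢσᵢ².
True-score variance = [1.3²·6.5²·0.81 + 0.6²·8.3²·0.75 + 1.8²·14.8²·0.60 + 2.3²·3²·0.94] + 264.023 = 547.003 + 264.023 = 811.027.
Reliability = 811.027 / 1117.53 = 0.726.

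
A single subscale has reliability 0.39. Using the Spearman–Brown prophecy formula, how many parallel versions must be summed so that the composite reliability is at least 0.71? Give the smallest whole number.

4

k ≥ ρ*(1−ρ₁)/(ρ₁(1−ρ*)) = 0.71·0.61 / (0.39·0.29) = 3.829.
Smallest integer k = 4.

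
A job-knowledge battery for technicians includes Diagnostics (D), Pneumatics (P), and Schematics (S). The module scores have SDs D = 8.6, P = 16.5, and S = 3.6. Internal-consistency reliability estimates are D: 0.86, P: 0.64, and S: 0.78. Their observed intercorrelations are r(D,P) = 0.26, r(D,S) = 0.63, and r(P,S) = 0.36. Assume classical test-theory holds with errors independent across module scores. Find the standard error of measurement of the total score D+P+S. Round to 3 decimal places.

Var(total) = 359.17 + 155.566 = 514.736.
True-score variance = 247.954 + 155.566 = 403.52, so reliability = 0.7839.
Error variance = 514.736 − 403.52 = 111.216; SEM = √111.216 = 10.546.

10.546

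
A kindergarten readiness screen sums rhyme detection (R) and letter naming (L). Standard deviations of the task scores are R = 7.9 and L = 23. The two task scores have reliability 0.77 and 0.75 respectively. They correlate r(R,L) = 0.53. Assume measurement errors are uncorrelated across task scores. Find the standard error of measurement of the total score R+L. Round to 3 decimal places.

12.108

Var(total) = 591.41 + 192.602 = 784.012.
True-score variance = 444.806 + 192.602 = 637.408, so reliability = 0.8130.
Error variance = 784.012 − 637.408 = 146.604; SEM = √146.604 = 12.108.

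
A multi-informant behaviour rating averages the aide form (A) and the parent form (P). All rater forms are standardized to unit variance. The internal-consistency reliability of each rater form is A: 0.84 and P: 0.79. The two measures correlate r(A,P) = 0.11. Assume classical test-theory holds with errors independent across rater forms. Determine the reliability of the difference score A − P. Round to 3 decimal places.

Var(A−P) = 1 + 1 − 2·0.11 = 2 − 0.22 = 1.78.
Under uncorrelated errors the observed covariances equal the true-score covariances, so only the own-variance terms attenuate.
True-score variance = [0.84 + 0.79] − 0.22 = 1.63 − 0.22 = 1.41.
Reliability = 1.41 / 1.78 = 0.792.

0.792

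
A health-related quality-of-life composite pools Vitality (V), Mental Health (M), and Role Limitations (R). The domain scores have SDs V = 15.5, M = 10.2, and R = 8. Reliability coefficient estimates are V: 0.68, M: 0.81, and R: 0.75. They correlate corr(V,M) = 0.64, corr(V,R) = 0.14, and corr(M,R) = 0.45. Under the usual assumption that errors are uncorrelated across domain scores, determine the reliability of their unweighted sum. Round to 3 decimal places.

Var(V+M+R) = 15.5² + 10.2² + 8² + 2·[15.5·10.2·0.64 + 15.5·8·0.14 + 10.2·8·0.45] = 408.29 + 310.528 = 718.818.
Under uncorrelated errors the observed covariances equal the true-score covariances, so only the own-variance terms attenuate.
True-score variance = [15.5²·0.68 + 10.2²·0.81 + 8²·0.75] + 310.528 = 295.642 + 310.528 = 606.17.
Reliability = 606.17 / 718.818 = 0.843.

0.843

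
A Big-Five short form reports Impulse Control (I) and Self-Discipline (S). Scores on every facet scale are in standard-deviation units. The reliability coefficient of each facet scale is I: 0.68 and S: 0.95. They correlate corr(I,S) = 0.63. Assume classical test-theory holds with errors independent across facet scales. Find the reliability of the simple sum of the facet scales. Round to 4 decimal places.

Var(I+S) = 2 + 2·[0.63] = 2 + 1.26 = 3.26.
Under uncorrelated errors the observed covariances equal the true-score covariances, so only the own-variance terms attenuate.
True-score variance = [0.68 + 0.95] + 1.26 = 1.63 + 1.26 = 2.89.
Reliability = 2.89 / 3.26 = 0.8865.

0.8865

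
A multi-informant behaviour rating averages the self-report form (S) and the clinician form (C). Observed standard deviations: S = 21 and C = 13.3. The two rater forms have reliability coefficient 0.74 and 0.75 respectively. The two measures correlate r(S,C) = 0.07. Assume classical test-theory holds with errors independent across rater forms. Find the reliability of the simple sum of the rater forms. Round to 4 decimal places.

Var(S+C) = 21² + 13.3² + 2·[21·13.3·0.07] = 617.89 + 39.102 = 656.992.
Under uncorrelated errors the observed covariances equal the true-score covariances, so only the own-variance terms attenuate.
True-score variance = [21²·0.74 + 13.3²·0.75] + 39.102 = 459.007 + 39.102 = 498.11.
Reliability = 498.11 / 656.992 = 0.7582.

0.7582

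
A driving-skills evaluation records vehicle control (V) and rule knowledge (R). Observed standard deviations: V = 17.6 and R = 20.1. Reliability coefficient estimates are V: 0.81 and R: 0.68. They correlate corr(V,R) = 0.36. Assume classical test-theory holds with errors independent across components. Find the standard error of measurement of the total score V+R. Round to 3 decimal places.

Var(total) = 713.77 + 254.707 = 968.477.
True-score variance = 525.632 + 254.707 = 780.34, so reliability = 0.8057.
Error variance = 968.477 − 780.34 = 188.138; SEM = √188.138 = 13.716.

13.716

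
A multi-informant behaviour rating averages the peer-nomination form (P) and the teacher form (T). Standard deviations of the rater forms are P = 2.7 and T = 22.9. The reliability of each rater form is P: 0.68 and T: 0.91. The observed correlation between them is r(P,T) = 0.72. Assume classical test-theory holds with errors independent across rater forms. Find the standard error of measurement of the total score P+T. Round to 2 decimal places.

7.04

Var(total) = 531.7 + 89.0352 = 620.735.
True-score variance = 482.17 + 89.0352 = 571.206, so reliability = 0.9202.
Error variance = 620.735 − 571.206 = 49.5297; SEM = √49.5297 = 7.04.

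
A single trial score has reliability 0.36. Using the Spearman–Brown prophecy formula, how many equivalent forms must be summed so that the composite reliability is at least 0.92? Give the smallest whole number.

k ≥ ρ*(1−ρ₁)/(ρ₁(1−ρ*)) = 0.92·0.64 / (0.36·0.08) = 20.444.
Smallest integer k = 21.

21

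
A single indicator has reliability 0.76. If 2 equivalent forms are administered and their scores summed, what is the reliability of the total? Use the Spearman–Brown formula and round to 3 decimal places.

ρ_k = kρ / (1 + (k−1)ρ) = 2·0.76 / (1 + 1·0.76) = 1.520 / 1.760 = 0.864.

0.864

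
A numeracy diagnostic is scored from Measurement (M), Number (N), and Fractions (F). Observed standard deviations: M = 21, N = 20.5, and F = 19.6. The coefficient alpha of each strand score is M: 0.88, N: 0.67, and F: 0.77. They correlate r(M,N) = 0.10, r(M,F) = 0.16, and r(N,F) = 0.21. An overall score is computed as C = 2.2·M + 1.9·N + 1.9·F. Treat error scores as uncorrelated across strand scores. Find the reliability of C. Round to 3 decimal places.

Var(C) = 2.2²·21² + 1.9²·20.5² + 1.9²·19.6² + 2·[4.18·21·20.5·0.10 + 4.18·21·19.6·0.16 + 3.61·20.5·19.6·0.21] = 5038.36 + 1519.66 = 6558.02.
Under uncorrelated errors the observed covariances equal the true-score covariances, so only the own-variance terms attenuate.
True-score variance = [2.2²·21²·0.88 + 1.9²·20.5²·0.67 + 1.9²·19.6²·0.77] + 1519.66 = 3962.62 + 1519.66 = 5482.28.
Reliability = 5482.28 / 6558.02 = 0.836.

0.836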